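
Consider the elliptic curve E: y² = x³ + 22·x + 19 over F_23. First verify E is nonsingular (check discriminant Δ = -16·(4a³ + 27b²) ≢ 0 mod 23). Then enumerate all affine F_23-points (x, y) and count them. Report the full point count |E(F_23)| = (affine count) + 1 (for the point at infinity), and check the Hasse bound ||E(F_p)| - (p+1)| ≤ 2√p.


Affine points = {(2, 5), (2, 18), (5, 1), (5, 22), (9, 7), (9, 16), (13, 8), (13, 15), (14, 9), (14, 14), (17, 4), (17, 19), (20, 8), (20, 15), (21, 6), (21, 17)}; affine count = 16; |E(F_23)| = 17.

Discriminant check: Δ ∝ 4a³ + 27b² = 4·22³ + 27·19² = 4·10648 + 27·361 ≡ 14 (mod 23). Nonzero ⇒ E is nonsingular.
For each x ∈ F_23, compute rhs = x³ + 22·x + 19 mod 23, then count y ∈ F_23 with y² ≡ rhs.
  x = 0: rhs = 19, matching y values: none (0 points).
  x = 1: rhs = 19, matching y values: none (0 points).
  x = 2: rhs = 2, matching y values: 5, 18 (2 points).
  x = 3: rhs = 20, matching y values: none (0 points).
  x = 4: rhs = 10, matching y values: none (0 points).
  x = 5: rhs = 1, matching y values: 1, 22 (2 points).
  x = 6: rhs = 22, matching y values: none (0 points).
  x = 7: rhs = 10, matching y values: none (0 points).
  x = 8: rhs = 17, matching y values: none (0 points).
  x = 9: rhs = 3, matching y values: 7, 16 (2 points).
  x = 10: rhs = 20, matching y values: none (0 points).
  x = 11: rhs = 5, matching y values: none (0 points).
  x = 12: rhs = 10, matching y values: none (0 points).
  x = 13: rhs = 18, matching y values: 8, 15 (2 points).
  x = 14: rhs = 12, matching y values: 9, 14 (2 points).
  x = 15: rhs = 21, matching y values: none (0 points).
  x = 16: rhs = 5, matching y values: none (0 points).
  x = 17: rhs = 16, matching y values: 4, 19 (2 points).
  x = 18: rhs = 14, matching y values: none (0 points).
  x = 19: rhs = 5, matching y values: none (0 points).
  x = 20: rhs = 18, matching y values: 8, 15 (2 points).
  x = 21: rhs = 13, matching y values: 6, 17 (2 points).
  x = 22: rhs = 19, matching y values: none (0 points).
Total affine count: 16.
Full point count |E(F_23)| = 16 + 1 = 17.
Hasse bound: |17 − (23+1)| = |-7| = 7 ≤ 2√23 ≈ 9.5917 ✓.


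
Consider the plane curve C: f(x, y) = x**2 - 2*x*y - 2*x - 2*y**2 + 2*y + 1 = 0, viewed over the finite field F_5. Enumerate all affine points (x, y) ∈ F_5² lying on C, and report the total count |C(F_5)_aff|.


Affine F_5-points: {(1, 0)}; count = 1.

For each of the 25 pairs (x, y) ∈ F_5², evaluate f(x, y) mod 5. Record the zeros.
  x = 0: [0↦1, 1↦1, 2↦2, 3↦4, 4↦2]  zeros at y ∈ ∅
  x = 1: [0↦0, 1↦3, 2↦2, 3↦2, 4↦3]  zeros at y ∈ {0}
  x = 2: [0↦1, 1↦2, 2↦4, 3↦2, 4↦1]  zeros at y ∈ ∅
  x = 3: [0↦4, 1↦3, 2↦3, 3↦4, 4↦1]  zeros at y ∈ ∅
  x = 4: [0↦4, 1↦1, 2↦4, 3↦3, 4↦3]  zeros at y ∈ ∅
Collecting zeros: affine points = {(1, 0)}.
Total count |C(F_5)_aff| = 1.


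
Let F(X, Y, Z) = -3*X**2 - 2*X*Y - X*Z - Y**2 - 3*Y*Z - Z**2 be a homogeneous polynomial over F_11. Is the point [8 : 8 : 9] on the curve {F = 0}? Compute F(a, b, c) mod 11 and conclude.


F(8,8,9) ≡ 6 (mod 11); P is NOT on the curve.

Evaluate F(8, 8, 9) term-by-term (mod 11).
  -3*X**2 ↦ -3·64·1·1 = -192
  -2*X*Y ↦ -2·8·8·1 = -128
  -X*Z ↦ -1·8·1·9 = -72
  -Y**2 ↦ -1·1·64·1 = -64
  -3*Y*Z ↦ -3·1·8·9 = -216
  -Z**2 ↦ -1·1·1·81 = -81
Sum: F(8, 8, 9) = (-192) + (-128) + (-72) + (-64) + (-216) + (-81) = -753.
Reducing mod 11: -753 ≡ 6 (mod 11).
Since F(a, b, c) ≡ 6 ≠ 0 (mod 11), P does NOT lie on the curve.


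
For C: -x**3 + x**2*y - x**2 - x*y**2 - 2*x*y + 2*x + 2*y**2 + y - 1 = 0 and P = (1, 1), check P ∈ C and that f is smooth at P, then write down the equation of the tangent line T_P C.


Tangent line at P: -4*x + 2*y + 2 = 0.

Step 1: f(1, 1) = 0, so P lies on C.
Step 2: partial derivatives
  f_x(x, y) = -3*x**2 + 2*x*y - 2*x - y**2 - 2*y + 2, f_y(x, y) = x**2 - 2*x*y - 2*x + 4*y + 1.
  f_x(P) = -4, f_y(P) = 2 (gradient nonzero, so P is smooth).
Step 3: tangent line at P: -4·(x − 1) + 2·(y − 1) = 0.
Expanding: -4*x + 2*y + 2 = 0.


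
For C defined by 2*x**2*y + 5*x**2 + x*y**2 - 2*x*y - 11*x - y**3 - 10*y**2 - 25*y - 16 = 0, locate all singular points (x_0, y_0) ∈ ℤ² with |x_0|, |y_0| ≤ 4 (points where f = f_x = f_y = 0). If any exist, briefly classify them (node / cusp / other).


Singular points: {(2, -3)}; classification: node.

Compute partial derivatives:
  f_x = 4*x*y + 10*x + y**2 - 2*y - 11.
  f_y = 2*x**2 + 2*x*y - 2*x - 3*y**2 - 20*y - 25.
Scan x_0 ∈ {−4, ..., 4}. For each x_0, f_y(x_0, y) is a polynomial in y; find its integer roots y ∈ {−4, ..., 4}, then test f_x and f at those candidates.
  x = -4: f_y(-4, y) = -3*y**2 - 28*y + 15; no integer root y with |y| ≤ 4.
  x = -3: f_y(-3, y) = -3*y**2 - 26*y - 1; no integer root y with |y| ≤ 4.
  x = -2: f_y(-2, y) = -3*y**2 - 24*y - 13; no integer root y with |y| ≤ 4.
  x = -1: f_y(-1, y) = -3*y**2 - 22*y - 21; no integer root y with |y| ≤ 4.
  x = 0: f_y(0, y) = -3*y**2 - 20*y - 25; no integer root y with |y| ≤ 4.
  x = 1: f_y(1, y) = -3*y**2 - 18*y - 25; no integer root y with |y| ≤ 4.
  x = 2: f_y(2, y) = -3*y**2 - 16*y - 21; vanishes at y ∈ {-3}. (2, -3): f_x = 0, f = 0 — SINGULAR.
  x = 3: f_y(3, y) = -3*y**2 - 14*y - 13; no integer root y with |y| ≤ 4.
  x = 4: f_y(4, y) = -3*y**2 - 12*y - 1; no integer root y with |y| ≤ 4.
Only singular point on the grid: (2, -3).
Classify: substitute x = 2 + u, y = -3 + v and expand: f = 2*u**2*v - u**2 + u*v**2 - v**3 + v**2.
No constant or linear terms (consistent with a singular point). Quadratic part: -u**2 + v**2. Cubic part: 2*u**2*v + u*v**2 - v**3.
The quadratic part v**2 - u**2 = (v − u)(v + u) splits into two distinct linear factors, so there are two distinct tangent lines y − -3 = ±(x − 2) — this is a node (ordinary double point).
Classification: node.


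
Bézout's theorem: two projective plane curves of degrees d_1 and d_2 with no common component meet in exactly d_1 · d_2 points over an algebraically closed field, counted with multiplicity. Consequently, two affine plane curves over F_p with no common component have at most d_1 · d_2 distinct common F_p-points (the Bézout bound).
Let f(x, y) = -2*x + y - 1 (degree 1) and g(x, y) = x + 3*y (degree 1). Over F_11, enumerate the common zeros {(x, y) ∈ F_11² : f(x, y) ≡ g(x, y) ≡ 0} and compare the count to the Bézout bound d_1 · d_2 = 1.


Common zeros: {(9, 8)}; count = 1; Bézout bound = 1.

deg(f) = 1, deg(g) = 1, so Bézout bound = 1.
Scan x ∈ F_11. For each x, list the y ∈ F_11 with f(x, y) ≡ 0 and those with g(x, y) ≡ 0 (mod 11); the common zeros in that column are the intersection.
  x = 0: f ≡ 0 at y ∈ {1}; g ≡ 0 at y ∈ {0}; common: ∅.
  x = 1: f ≡ 0 at y ∈ {3}; g ≡ 0 at y ∈ {7}; common: ∅.
  x = 2: f ≡ 0 at y ∈ {5}; g ≡ 0 at y ∈ {3}; common: ∅.
  x = 3: f ≡ 0 at y ∈ {7}; g ≡ 0 at y ∈ {10}; common: ∅.
  x = 4: f ≡ 0 at y ∈ {9}; g ≡ 0 at y ∈ {6}; common: ∅.
  x = 5: f ≡ 0 at y ∈ {0}; g ≡ 0 at y ∈ {2}; common: ∅.
  x = 6: f ≡ 0 at y ∈ {2}; g ≡ 0 at y ∈ {9}; common: ∅.
  x = 7: f ≡ 0 at y ∈ {4}; g ≡ 0 at y ∈ {5}; common: ∅.
  x = 8: f ≡ 0 at y ∈ {6}; g ≡ 0 at y ∈ {1}; common: ∅.
  x = 9: f ≡ 0 at y ∈ {8}; g ≡ 0 at y ∈ {8}; common: {8}.
  x = 10: f ≡ 0 at y ∈ {10}; g ≡ 0 at y ∈ {4}; common: ∅.
Collecting: common zeros = {(9, 8)}, so the count is 1.
Comparison with the Bézout bound: 1 ≤ 1 = deg(f)·deg(g), as expected for curves with no common component (the bound is attained).


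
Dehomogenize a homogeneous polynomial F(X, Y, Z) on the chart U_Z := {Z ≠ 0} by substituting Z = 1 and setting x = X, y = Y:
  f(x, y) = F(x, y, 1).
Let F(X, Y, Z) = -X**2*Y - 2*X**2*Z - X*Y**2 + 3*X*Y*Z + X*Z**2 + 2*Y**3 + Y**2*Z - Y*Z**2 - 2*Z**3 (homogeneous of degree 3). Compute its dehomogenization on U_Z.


f(x, y) = -x**2*y - 2*x**2 - x*y**2 + 3*x*y + x + 2*y**3 + y**2 - y - 2

On U_Z we set Z = 1. Each monomial c·X^i·Y^j·Z^k in F becomes c·x^i·y^j·1^k = c·x^i·y^j.
Substituting Z = 1: F(X, Y, 1) = -x**2*y - 2*x**2 - x*y**2 + 3*x*y + x + 2*y**3 + y**2 - y - 2.
Note: deg(f) ≤ deg(F) = 3; strict inequality happens when F is divisible by Z (lost terms).


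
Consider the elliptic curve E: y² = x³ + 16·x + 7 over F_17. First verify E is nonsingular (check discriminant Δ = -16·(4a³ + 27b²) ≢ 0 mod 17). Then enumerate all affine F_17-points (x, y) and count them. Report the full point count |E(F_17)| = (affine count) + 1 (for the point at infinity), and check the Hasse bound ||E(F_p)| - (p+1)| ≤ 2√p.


Affine points = {(2, 8), (2, 9), (4, 4), (4, 13), (5, 5), (5, 12), (6, 8), (6, 9), (8, 1), (8, 16), (9, 8), (9, 9), (11, 1), (11, 16), (13, 7), (13, 10), (14, 0), (15, 1), (15, 16)}; affine count = 19; |E(F_17)| = 20.

Discriminant check: Δ ∝ 4a³ + 27b² = 4·16³ + 27·7² = 4·4096 + 27·49 ≡ 10 (mod 17). Nonzero ⇒ E is nonsingular.
For each x ∈ F_17, compute rhs = x³ + 16·x + 7 mod 17, then count y ∈ F_17 with y² ≡ rhs.
  x = 0: rhs = 7, matching y values: none (0 points).
  x = 1: rhs = 7, matching y values: none (0 points).
  x = 2: rhs = 13, matching y values: 8, 9 (2 points).
  x = 3: rhs = 14, matching y values: none (0 points).
  x = 4: rhs = 16, matching y values: 4, 13 (2 points).
  x = 5: rhs = 8, matching y values: 5, 12 (2 points).
  x = 6: rhs = 13, matching y values: 8, 9 (2 points).
  x = 7: rhs = 3, matching y values: none (0 points).
  x = 8: rhs = 1, matching y values: 1, 16 (2 points).
  x = 9: rhs = 13, matching y values: 8, 9 (2 points).
  x = 10: rhs = 11, matching y values: none (0 points).
  x = 11: rhs = 1, matching y values: 1, 16 (2 points).
  x = 12: rhs = 6, matching y values: none (0 points).
  x = 13: rhs = 15, matching y values: 7, 10 (2 points).
  x = 14: rhs = 0, matching y values: 0 (1 points).
  x = 15: rhs = 1, matching y values: 1, 16 (2 points).
  x = 16: rhs = 7, matching y values: none (0 points).
Total affine count: 19.
Full point count |E(F_17)| = 19 + 1 = 20.
Hasse bound: |20 − (17+1)| = |2| = 2 ≤ 2√17 ≈ 8.2462 ✓.


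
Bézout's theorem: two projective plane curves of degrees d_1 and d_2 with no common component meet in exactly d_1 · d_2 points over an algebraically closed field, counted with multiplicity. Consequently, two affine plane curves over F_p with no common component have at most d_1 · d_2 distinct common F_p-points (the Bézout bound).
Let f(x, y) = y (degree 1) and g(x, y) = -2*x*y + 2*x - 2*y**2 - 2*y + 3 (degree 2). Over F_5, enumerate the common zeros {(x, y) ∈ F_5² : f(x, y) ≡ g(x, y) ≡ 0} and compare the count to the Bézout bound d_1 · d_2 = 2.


Common zeros: {(1, 0)}; count = 1; Bézout bound = 2.

deg(f) = 1, deg(g) = 2, so Bézout bound = 2.
Scan x ∈ F_5. For each x, list the y ∈ F_5 with f(x, y) ≡ 0 and those with g(x, y) ≡ 0 (mod 5); the common zeros in that column are the intersection.
  x = 0: f ≡ 0 at y ∈ {0}; g ≡ 0 at y ∈ ∅; common: ∅.
  x = 1: f ≡ 0 at y ∈ {0}; g ≡ 0 at y ∈ {0, 3}; common: {0}.
  x = 2: f ≡ 0 at y ∈ {0}; g ≡ 0 at y ∈ ∅; common: ∅.
  x = 3: f ≡ 0 at y ∈ {0}; g ≡ 0 at y ∈ {2, 4}; common: ∅.
  x = 4: f ≡ 0 at y ∈ {0}; g ≡ 0 at y ∈ ∅; common: ∅.
Collecting: common zeros = {(1, 0)}, so the count is 1.
Comparison with the Bézout bound: 1 ≤ 2 = deg(f)·deg(g), as expected for curves with no common component (the affine F_5-count falls short of the bound because intersections may lie at infinity, over extension fields, or carry multiplicity).


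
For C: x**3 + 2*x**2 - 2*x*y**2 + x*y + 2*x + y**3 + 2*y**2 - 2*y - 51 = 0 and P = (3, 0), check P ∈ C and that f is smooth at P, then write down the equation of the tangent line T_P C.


Tangent line at P: 41*x + y - 123 = 0.

Step 1: f(3, 0) = 0, so P lies on C.
Step 2: partial derivatives
  f_x(x, y) = 3*x**2 + 4*x - 2*y**2 + y + 2, f_y(x, y) = -4*x*y + x + 3*y**2 + 4*y - 2.
  f_x(P) = 41, f_y(P) = 1 (gradient nonzero, so P is smooth).
Step 3: tangent line at P: 41·(x − 3) + 1·(y − 0) = 0.
Expanding: 41*x + y - 123 = 0.


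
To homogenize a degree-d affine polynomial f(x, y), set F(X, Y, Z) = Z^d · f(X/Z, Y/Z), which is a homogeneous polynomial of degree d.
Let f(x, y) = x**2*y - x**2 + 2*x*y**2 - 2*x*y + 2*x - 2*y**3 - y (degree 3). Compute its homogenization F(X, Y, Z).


F(X, Y, Z) = X**2*Y - X**2*Z + 2*X*Y**2 - 2*X*Y*Z + 2*X*Z**2 - 2*Y**3 - Y*Z**2

deg(f) = 3.
Substitute x = X/Z, y = Y/Z into f, then multiply by Z^3.
  monomial 1·x^2·y^1 ↦ 1·X^2·Y^1·Z^0.
  monomial -1·x^2·y^0 ↦ -1·X^2·Y^0·Z^1.
  monomial 2·x^1·y^2 ↦ 2·X^1·Y^2·Z^0.
  monomial -2·x^1·y^1 ↦ -2·X^1·Y^1·Z^1.
  monomial 2·x^1·y^0 ↦ 2·X^1·Y^0·Z^2.
  monomial -2·x^0·y^3 ↦ -2·X^0·Y^3·Z^0.
  monomial -1·x^0·y^1 ↦ -1·X^0·Y^1·Z^2.
Collecting: F(X, Y, Z) = X**2*Y - X**2*Z + 2*X*Y**2 - 2*X*Y*Z + 2*X*Z**2 - 2*Y**3 - Y*Z**2.


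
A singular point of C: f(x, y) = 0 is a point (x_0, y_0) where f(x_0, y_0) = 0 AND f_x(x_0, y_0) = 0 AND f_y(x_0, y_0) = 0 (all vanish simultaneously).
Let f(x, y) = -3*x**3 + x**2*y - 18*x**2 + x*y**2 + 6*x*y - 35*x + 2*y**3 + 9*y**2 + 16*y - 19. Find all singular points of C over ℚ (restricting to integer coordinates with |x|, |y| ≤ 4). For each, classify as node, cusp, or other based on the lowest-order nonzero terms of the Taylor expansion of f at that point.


Singular points: {(-2, -1)}; classification: node.

Compute partial derivatives:
  f_x = -9*x**2 + 2*x*y - 36*x + y**2 + 6*y - 35.
  f_y = x**2 + 2*x*y + 6*x + 6*y**2 + 18*y + 16.
Scan x_0 ∈ {−4, ..., 4}. For each x_0, f_y(x_0, y) is a polynomial in y; find its integer roots y ∈ {−4, ..., 4}, then test f_x and f at those candidates.
  x = -4: f_y(-4, y) = 6*y**2 + 10*y + 8; no integer root y with |y| ≤ 4.
  x = -3: f_y(-3, y) = 6*y**2 + 12*y + 7; no integer root y with |y| ≤ 4.
  x = -2: f_y(-2, y) = 6*y**2 + 14*y + 8; vanishes at y ∈ {-1}. (-2, -1): f_x = 0, f = 0 — SINGULAR.
  x = -1: f_y(-1, y) = 6*y**2 + 16*y + 11; no integer root y with |y| ≤ 4.
  x = 0: f_y(0, y) = 6*y**2 + 18*y + 16; no integer root y with |y| ≤ 4.
  x = 1: f_y(1, y) = 6*y**2 + 20*y + 23; no integer root y with |y| ≤ 4.
  x = 2: f_y(2, y) = 6*y**2 + 22*y + 32; no integer root y with |y| ≤ 4.
  x = 3: f_y(3, y) = 6*y**2 + 24*y + 43; no integer root y with |y| ≤ 4.
  x = 4: f_y(4, y) = 6*y**2 + 26*y + 56; no integer root y with |y| ≤ 4.
Only singular point on the grid: (-2, -1).
Classify: substitute x = -2 + u, y = -1 + v and expand: f = -3*u**3 + u**2*v - u**2 + u*v**2 + 2*v**3 + v**2.
No constant or linear terms (consistent with a singular point). Quadratic part: -u**2 + v**2. Cubic part: -3*u**3 + u**2*v + u*v**2 + 2*v**3.
The quadratic part v**2 - u**2 = (v − u)(v + u) splits into two distinct linear factors, so there are two distinct tangent lines y − -1 = ±(x − -2) — this is a node (ordinary double point).
Classification: node.


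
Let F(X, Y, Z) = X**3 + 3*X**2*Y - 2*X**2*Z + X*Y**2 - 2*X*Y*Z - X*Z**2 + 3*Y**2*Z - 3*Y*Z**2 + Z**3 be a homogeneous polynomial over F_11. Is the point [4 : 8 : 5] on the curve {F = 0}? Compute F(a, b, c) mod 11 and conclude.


F(4,8,5) ≡ 4 (mod 11); P is NOT on the curve.

Evaluate F(4, 8, 5) term-by-term (mod 11).
  X**3 ↦ 1·64·1·1 = 64
  3*X**2*Y ↦ 3·16·8·1 = 384
  -2*X**2*Z ↦ -2·16·1·5 = -160
  X*Y**2 ↦ 1·4·64·1 = 256
  -2*X*Y*Z ↦ -2·4·8·5 = -320
  -X*Z**2 ↦ -1·4·1·25 = -100
  3*Y**2*Z ↦ 3·1·64·5 = 960
  -3*Y*Z**2 ↦ -3·1·8·25 = -600
  Z**3 ↦ 1·1·1·125 = 125
Sum: F(4, 8, 5) = (64) + (384) + (-160) + (256) + (-320) + (-100) + (960) + (-600) + (125) = 609.
Reducing mod 11: 609 ≡ 4 (mod 11).
Since F(a, b, c) ≡ 4 ≠ 0 (mod 11), P does NOT lie on the curve.


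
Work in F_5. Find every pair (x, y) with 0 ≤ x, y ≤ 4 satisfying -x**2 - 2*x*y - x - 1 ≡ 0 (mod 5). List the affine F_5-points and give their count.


Affine F_5-points: {(1, 1), (2, 2), (3, 2), (4, 3)}; count = 4.

For each of the 25 pairs (x, y) ∈ F_5², evaluate f(x, y) mod 5. Record the zeros.
  x = 0: [0↦4, 1↦4, 2↦4, 3↦4, 4↦4]  zeros at y ∈ ∅
  x = 1: [0↦2, 1↦0, 2↦3, 3↦1, 4↦4]  zeros at y ∈ {1}
  x = 2: [0↦3, 1↦4, 2↦0, 3↦1, 4↦2]  zeros at y ∈ {2}
  x = 3: [0↦2, 1↦1, 2↦0, 3↦4, 4↦3]  zeros at y ∈ {2}
  x = 4: [0↦4, 1↦1, 2↦3, 3↦0, 4↦2]  zeros at y ∈ {3}
Collecting zeros: affine points = {(1, 1), (2, 2), (3, 2), (4, 3)}.
Total count |C(F_5)_aff| = 4.


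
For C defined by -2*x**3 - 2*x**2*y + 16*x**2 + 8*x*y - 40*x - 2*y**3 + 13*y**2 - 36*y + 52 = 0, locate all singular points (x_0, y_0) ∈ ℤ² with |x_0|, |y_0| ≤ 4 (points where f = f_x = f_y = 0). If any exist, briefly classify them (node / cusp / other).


Singular points: {(2, 2)}; classification: cusp.

Compute partial derivatives:
  f_x = -6*x**2 - 4*x*y + 32*x + 8*y - 40.
  f_y = -2*x**2 + 8*x - 6*y**2 + 26*y - 36.
Scan x_0 ∈ {−4, ..., 4}. For each x_0, f_y(x_0, y) is a polynomial in y; find its integer roots y ∈ {−4, ..., 4}, then test f_x and f at those candidates.
  x = -4: f_y(-4, y) = -6*y**2 + 26*y - 100; no integer root y with |y| ≤ 4.
  x = -3: f_y(-3, y) = -6*y**2 + 26*y - 78; no integer root y with |y| ≤ 4.
  x = -2: f_y(-2, y) = -6*y**2 + 26*y - 60; no integer root y with |y| ≤ 4.
  x = -1: f_y(-1, y) = -6*y**2 + 26*y - 46; no integer root y with |y| ≤ 4.
  x = 0: f_y(0, y) = -6*y**2 + 26*y - 36; no integer root y with |y| ≤ 4.
  x = 1: f_y(1, y) = -6*y**2 + 26*y - 30; no integer root y with |y| ≤ 4.
  x = 2: f_y(2, y) = -6*y**2 + 26*y - 28; vanishes at y ∈ {2}. (2, 2): f_x = 0, f = 0 — SINGULAR.
  x = 3: f_y(3, y) = -6*y**2 + 26*y - 30; no integer root y with |y| ≤ 4.
  x = 4: f_y(4, y) = -6*y**2 + 26*y - 36; no integer root y with |y| ≤ 4.
Only singular point on the grid: (2, 2).
Classify: substitute x = 2 + u, y = 2 + v and expand: f = -2*u**3 - 2*u**2*v - 2*v**3 + v**2.
No constant or linear terms (consistent with a singular point). Quadratic part: v**2. Cubic part: -2*u**3 - 2*u**2*v - 2*v**3.
The quadratic part v**2 is a perfect square, so there is a single (double) tangent line v = 0, i.e. y = 2. Restricting the cubic part to that line (v = 0) leaves -2*u**3 ≠ 0, so f is not divisible by v and the branch is v² ≈ 2*u**3 to lowest order — this is a cusp.
Classification: cusp.


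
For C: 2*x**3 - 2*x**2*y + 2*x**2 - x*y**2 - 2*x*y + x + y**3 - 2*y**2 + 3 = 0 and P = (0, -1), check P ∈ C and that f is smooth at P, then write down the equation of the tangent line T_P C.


Tangent line at P: 2*x + 7*y + 7 = 0.

Step 1: f(0, -1) = 0, so P lies on C.
Step 2: partial derivatives
  f_x(x, y) = 6*x**2 - 4*x*y + 4*x - y**2 - 2*y + 1, f_y(x, y) = -2*x**2 - 2*x*y - 2*x + 3*y**2 - 4*y.
  f_x(P) = 2, f_y(P) = 7 (gradient nonzero, so P is smooth).
Step 3: tangent line at P: 2·(x − 0) + 7·(y − -1) = 0.
Expanding: 2*x + 7*y + 7 = 0.


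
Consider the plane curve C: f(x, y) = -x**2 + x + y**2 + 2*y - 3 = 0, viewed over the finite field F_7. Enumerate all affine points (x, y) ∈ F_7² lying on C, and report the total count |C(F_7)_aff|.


Affine F_7-points: {(0, 1), (0, 4), (1, 1), (1, 4), (4, 2), (4, 3)}; count = 6.

For each of the 49 pairs (x, y) ∈ F_7², evaluate f(x, y) mod 7. Record the zeros.
  x = 0: [0↦4, 1↦0, 2↦5, 3↦5, 4↦0, 5↦4, 6↦3]  zeros at y ∈ {1, 4}
  x = 1: [0↦4, 1↦0, 2↦5, 3↦5, 4↦0, 5↦4, 6↦3]  zeros at y ∈ {1, 4}
  x = 2: [0↦2, 1↦5, 2↦3, 3↦3, 4↦5, 5↦2, 6↦1]  zeros at y ∈ ∅
  x = 3: [0↦5, 1↦1, 2↦6, 3↦6, 4↦1, 5↦5, 6↦4]  zeros at y ∈ ∅
  x = 4: [0↦6, 1↦2, 2↦0, 3↦0, 4↦2, 5↦6, 6↦5]  zeros at y ∈ {2, 3}
  x = 5: [0↦5, 1↦1, 2↦6, 3↦6, 4↦1, 5↦5, 6↦4]  zeros at y ∈ ∅
  x = 6: [0↦2, 1↦5, 2↦3, 3↦3, 4↦5, 5↦2, 6↦1]  zeros at y ∈ ∅
Collecting zeros: affine points = {(0, 1), (0, 4), (1, 1), (1, 4), (4, 2), (4, 3)}.
Total count |C(F_7)_aff| = 6.


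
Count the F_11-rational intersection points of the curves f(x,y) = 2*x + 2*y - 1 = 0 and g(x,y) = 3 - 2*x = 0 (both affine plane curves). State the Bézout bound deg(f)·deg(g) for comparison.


Common zeros: {(7, 10)}; count = 1; Bézout bound = 1.

deg(f) = 1, deg(g) = 1, so Bézout bound = 1.
Scan x ∈ F_11. For each x, list the y ∈ F_11 with f(x, y) ≡ 0 and those with g(x, y) ≡ 0 (mod 11); the common zeros in that column are the intersection.
  x = 0: f ≡ 0 at y ∈ {6}; g ≡ 0 at y ∈ ∅; common: ∅.
  x = 1: f ≡ 0 at y ∈ {5}; g ≡ 0 at y ∈ ∅; common: ∅.
  x = 2: f ≡ 0 at y ∈ {4}; g ≡ 0 at y ∈ ∅; common: ∅.
  x = 3: f ≡ 0 at y ∈ {3}; g ≡ 0 at y ∈ ∅; common: ∅.
  x = 4: f ≡ 0 at y ∈ {2}; g ≡ 0 at y ∈ ∅; common: ∅.
  x = 5: f ≡ 0 at y ∈ {1}; g ≡ 0 at y ∈ ∅; common: ∅.
  x = 6: f ≡ 0 at y ∈ {0}; g ≡ 0 at y ∈ ∅; common: ∅.
  x = 7: f ≡ 0 at y ∈ {10}; g ≡ 0 at y ∈ {0, 1, 2, 3, 4, 5, 6, 7, 8, 9, 10}; common: {10}.
  x = 8: f ≡ 0 at y ∈ {9}; g ≡ 0 at y ∈ ∅; common: ∅.
  x = 9: f ≡ 0 at y ∈ {8}; g ≡ 0 at y ∈ ∅; common: ∅.
  x = 10: f ≡ 0 at y ∈ {7}; g ≡ 0 at y ∈ ∅; common: ∅.
Collecting: common zeros = {(7, 10)}, so the count is 1.
Comparison with the Bézout bound: 1 ≤ 1 = deg(f)·deg(g), as expected for curves with no common component (the bound is attained).


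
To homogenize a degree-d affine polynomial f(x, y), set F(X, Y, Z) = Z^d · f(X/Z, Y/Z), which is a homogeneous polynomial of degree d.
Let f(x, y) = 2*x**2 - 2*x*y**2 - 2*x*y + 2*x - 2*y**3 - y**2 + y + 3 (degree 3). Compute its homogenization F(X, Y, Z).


F(X, Y, Z) = 2*X**2*Z - 2*X*Y**2 - 2*X*Y*Z + 2*X*Z**2 - 2*Y**3 - Y**2*Z + Y*Z**2 + 3*Z**3

deg(f) = 3.
Substitute x = X/Z, y = Y/Z into f, then multiply by Z^3.
  monomial 2·x^2·y^0 ↦ 2·X^2·Y^0·Z^1.
  monomial -2·x^1·y^2 ↦ -2·X^1·Y^2·Z^0.
  monomial -2·x^1·y^1 ↦ -2·X^1·Y^1·Z^1.
  monomial 2·x^1·y^0 ↦ 2·X^1·Y^0·Z^2.
  monomial -2·x^0·y^3 ↦ -2·X^0·Y^3·Z^0.
  monomial -1·x^0·y^2 ↦ -1·X^0·Y^2·Z^1.
  monomial 1·x^0·y^1 ↦ 1·X^0·Y^1·Z^2.
  monomial 3·x^0·y^0 ↦ 3·X^0·Y^0·Z^3.
Collecting: F(X, Y, Z) = 2*X**2*Z - 2*X*Y**2 - 2*X*Y*Z + 2*X*Z**2 - 2*Y**3 - Y**2*Z + Y*Z**2 + 3*Z**3.


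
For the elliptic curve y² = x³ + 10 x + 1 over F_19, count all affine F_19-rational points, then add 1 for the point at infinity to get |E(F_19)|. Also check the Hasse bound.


Affine points = {(0, 1), (0, 18), (3, 1), (3, 18), (5, 9), (5, 10), (6, 7), (6, 12), (8, 2), (8, 17), (11, 6), (11, 13), (12, 5), (12, 14), (14, 4), (14, 15), (15, 7), (15, 12), (16, 1), (16, 18), (17, 7), (17, 12), (18, 3), (18, 16)}; affine count = 24; |E(F_19)| = 25.

Discriminant check: Δ ∝ 4a³ + 27b² = 4·10³ + 27·1² = 4·1000 + 27·1 ≡ 18 (mod 19). Nonzero ⇒ E is nonsingular.
For each x ∈ F_19, compute rhs = x³ + 10·x + 1 mod 19, then count y ∈ F_19 with y² ≡ rhs.
  x = 0: rhs = 1, matching y values: 1, 18 (2 points).
  x = 1: rhs = 12, matching y values: none (0 points).
  x = 2: rhs = 10, matching y values: none (0 points).
  x = 3: rhs = 1, matching y values: 1, 18 (2 points).
  x = 4: rhs = 10, matching y values: none (0 points).
  x = 5: rhs = 5, matching y values: 9, 10 (2 points).
  x = 6: rhs = 11, matching y values: 7, 12 (2 points).
  x = 7: rhs = 15, matching y values: none (0 points).
  x = 8: rhs = 4, matching y values: 2, 17 (2 points).
  x = 9: rhs = 3, matching y values: none (0 points).
  x = 10: rhs = 18, matching y values: none (0 points).
  x = 11: rhs = 17, matching y values: 6, 13 (2 points).
  x = 12: rhs = 6, matching y values: 5, 14 (2 points).
  x = 13: rhs = 10, matching y values: none (0 points).
  x = 14: rhs = 16, matching y values: 4, 15 (2 points).
  x = 15: rhs = 11, matching y values: 7, 12 (2 points).
  x = 16: rhs = 1, matching y values: 1, 18 (2 points).
  x = 17: rhs = 11, matching y values: 7, 12 (2 points).
  x = 18: rhs = 9, matching y values: 3, 16 (2 points).
Total affine count: 24.
Full point count |E(F_19)| = 24 + 1 = 25.
Hasse bound: |25 − (19+1)| = |5| = 5 ≤ 2√19 ≈ 8.7178 ✓.


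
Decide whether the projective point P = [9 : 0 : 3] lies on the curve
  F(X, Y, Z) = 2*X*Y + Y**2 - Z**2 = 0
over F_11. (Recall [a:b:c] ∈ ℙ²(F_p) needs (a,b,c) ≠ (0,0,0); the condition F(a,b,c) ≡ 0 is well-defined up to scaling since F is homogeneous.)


F(9,0,3) ≡ 2 (mod 11); P is NOT on the curve.

Evaluate F(9, 0, 3) term-by-term (mod 11).
  2*X*Y ↦ 2·9·0·1 = 0
  Y**2 ↦ 1·1·0·1 = 0
  -Z**2 ↦ -1·1·1·9 = -9
Sum: F(9, 0, 3) = (0) + (0) + (-9) = -9.
Reducing mod 11: -9 ≡ 2 (mod 11).
Since F(a, b, c) ≡ 2 ≠ 0 (mod 11), P does NOT lie on the curve.


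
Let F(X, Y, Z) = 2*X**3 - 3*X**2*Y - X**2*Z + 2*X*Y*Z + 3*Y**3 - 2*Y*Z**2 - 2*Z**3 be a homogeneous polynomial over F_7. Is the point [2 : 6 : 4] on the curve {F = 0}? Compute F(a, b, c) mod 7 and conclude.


F(2,6,4) ≡ 2 (mod 7); P is NOT on the curve.

Evaluate F(2, 6, 4) term-by-term (mod 7).
  2*X**3 ↦ 2·8·1·1 = 16
  -3*X**2*Y ↦ -3·4·6·1 = -72
  -X**2*Z ↦ -1·4·1·4 = -16
  2*X*Y*Z ↦ 2·2·6·4 = 96
  3*Y**3 ↦ 3·1·216·1 = 648
  -2*Y*Z**2 ↦ -2·1·6·16 = -192
  -2*Z**3 ↦ -2·1·1·64 = -128
Sum: F(2, 6, 4) = (16) + (-72) + (-16) + (96) + (648) + (-192) + (-128) = 352.
Reducing mod 7: 352 ≡ 2 (mod 7).
Since F(a, b, c) ≡ 2 ≠ 0 (mod 7), P does NOT lie on the curve.


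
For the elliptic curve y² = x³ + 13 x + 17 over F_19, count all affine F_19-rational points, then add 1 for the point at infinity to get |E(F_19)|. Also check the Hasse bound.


Affine points = {(0, 6), (0, 13), (3, 8), (3, 11), (4, 0), (5, 6), (5, 13), (6, 8), (6, 11), (8, 5), (8, 14), (10, 8), (10, 11), (11, 3), (11, 16), (12, 1), (12, 18), (14, 6), (14, 13)}; affine count = 19; |E(F_19)| = 20.

Discriminant check: Δ ∝ 4a³ + 27b² = 4·13³ + 27·17² = 4·2197 + 27·289 ≡ 4 (mod 19). Nonzero ⇒ E is nonsingular.
For each x ∈ F_19, compute rhs = x³ + 13·x + 17 mod 19, then count y ∈ F_19 with y² ≡ rhs.
  x = 0: rhs = 17, matching y values: 6, 13 (2 points).
  x = 1: rhs = 12, matching y values: none (0 points).
  x = 2: rhs = 13, matching y values: none (0 points).
  x = 3: rhs = 7, matching y values: 8, 11 (2 points).
  x = 4: rhs = 0, matching y values: 0 (1 points).
  x = 5: rhs = 17, matching y values: 6, 13 (2 points).
  x = 6: rhs = 7, matching y values: 8, 11 (2 points).
  x = 7: rhs = 14, matching y values: none (0 points).
  x = 8: rhs = 6, matching y values: 5, 14 (2 points).
  x = 9: rhs = 8, matching y values: none (0 points).
  x = 10: rhs = 7, matching y values: 8, 11 (2 points).
  x = 11: rhs = 9, matching y values: 3, 16 (2 points).
  x = 12: rhs = 1, matching y values: 1, 18 (2 points).
  x = 13: rhs = 8, matching y values: none (0 points).
  x = 14: rhs = 17, matching y values: 6, 13 (2 points).
  x = 15: rhs = 15, matching y values: none (0 points).
  x = 16: rhs = 8, matching y values: none (0 points).
  x = 17: rhs = 2, matching y values: none (0 points).
  x = 18: rhs = 3, matching y values: none (0 points).
Total affine count: 19.
Full point count |E(F_19)| = 19 + 1 = 20.
Hasse bound: |20 − (19+1)| = |0| = 0 ≤ 2√19 ≈ 8.7178 ✓.


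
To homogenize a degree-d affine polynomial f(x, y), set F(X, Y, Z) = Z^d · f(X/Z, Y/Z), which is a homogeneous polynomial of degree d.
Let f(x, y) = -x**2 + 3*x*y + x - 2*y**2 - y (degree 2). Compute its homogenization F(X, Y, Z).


F(X, Y, Z) = -X**2 + 3*X*Y + X*Z - 2*Y**2 - Y*Z

deg(f) = 2.
Substitute x = X/Z, y = Y/Z into f, then multiply by Z^2.
  monomial -1·x^2·y^0 ↦ -1·X^2·Y^0·Z^0.
  monomial 3·x^1·y^1 ↦ 3·X^1·Y^1·Z^0.
  monomial 1·x^1·y^0 ↦ 1·X^1·Y^0·Z^1.
  monomial -2·x^0·y^2 ↦ -2·X^0·Y^2·Z^0.
  monomial -1·x^0·y^1 ↦ -1·X^0·Y^1·Z^1.
Collecting: F(X, Y, Z) = -X**2 + 3*X*Y + X*Z - 2*Y**2 - Y*Z.


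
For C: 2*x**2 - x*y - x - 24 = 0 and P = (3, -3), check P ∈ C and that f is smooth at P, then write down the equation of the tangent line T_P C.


Tangent line at P: 14*x - 3*y - 51 = 0.

Step 1: f(3, -3) = 0, so P lies on C.
Step 2: partial derivatives
  f_x(x, y) = 4*x - y - 1, f_y(x, y) = -x.
  f_x(P) = 14, f_y(P) = -3 (gradient nonzero, so P is smooth).
Step 3: tangent line at P: 14·(x − 3) + -3·(y − -3) = 0.
Expanding: 14*x - 3*y - 51 = 0.


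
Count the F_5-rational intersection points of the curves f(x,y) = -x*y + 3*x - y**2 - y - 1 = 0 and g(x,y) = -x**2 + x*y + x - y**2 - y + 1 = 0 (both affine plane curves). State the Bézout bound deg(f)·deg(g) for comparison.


Common zeros: {(4, 4)}; count = 1; Bézout bound = 4.

deg(f) = 2, deg(g) = 2, so Bézout bound = 4.
Scan x ∈ F_5. For each x, list the y ∈ F_5 with f(x, y) ≡ 0 and those with g(x, y) ≡ 0 (mod 5); the common zeros in that column are the intersection.
  x = 0: f ≡ 0 at y ∈ ∅; g ≡ 0 at y ∈ {2}; common: ∅.
  x = 1: f ≡ 0 at y ∈ ∅; g ≡ 0 at y ∈ {1, 4}; common: ∅.
  x = 2: f ≡ 0 at y ∈ {0, 2}; g ≡ 0 at y ∈ ∅; common: ∅.
  x = 3: f ≡ 0 at y ∈ ∅; g ≡ 0 at y ∈ {0, 2}; common: ∅.
  x = 4: f ≡ 0 at y ∈ {1, 4}; g ≡ 0 at y ∈ {4}; common: {4}.
Collecting: common zeros = {(4, 4)}, so the count is 1.
Comparison with the Bézout bound: 1 ≤ 4 = deg(f)·deg(g), as expected for curves with no common component (the affine F_5-count falls short of the bound because intersections may lie at infinity, over extension fields, or carry multiplicity).


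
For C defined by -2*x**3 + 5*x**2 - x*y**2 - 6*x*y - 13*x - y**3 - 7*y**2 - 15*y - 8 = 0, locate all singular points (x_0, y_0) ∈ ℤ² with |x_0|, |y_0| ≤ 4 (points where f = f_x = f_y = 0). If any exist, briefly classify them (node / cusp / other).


Singular points: {(1, -3)}; classification: node.

Compute partial derivatives:
  f_x = -6*x**2 + 10*x - y**2 - 6*y - 13.
  f_y = -2*x*y - 6*x - 3*y**2 - 14*y - 15.
Scan x_0 ∈ {−4, ..., 4}. For each x_0, f_y(x_0, y) is a polynomial in y; find its integer roots y ∈ {−4, ..., 4}, then test f_x and f at those candidates.
  x = -4: f_y(-4, y) = -3*y**2 - 6*y + 9; vanishes at y ∈ {-3, 1}. (-4, -3): f_x = -140 ≠ 0; (-4, 1): f_x = -156 ≠ 0.
  x = -3: f_y(-3, y) = -3*y**2 - 8*y + 3; vanishes at y ∈ {-3}. (-3, -3): f_x = -88 ≠ 0.
  x = -2: f_y(-2, y) = -3*y**2 - 10*y - 3; vanishes at y ∈ {-3}. (-2, -3): f_x = -48 ≠ 0.
  x = -1: f_y(-1, y) = -3*y**2 - 12*y - 9; vanishes at y ∈ {-3, -1}. (-1, -3): f_x = -20 ≠ 0; (-1, -1): f_x = -24 ≠ 0.
  x = 0: f_y(0, y) = -3*y**2 - 14*y - 15; vanishes at y ∈ {-3}. (0, -3): f_x = -4 ≠ 0.
  x = 1: f_y(1, y) = -3*y**2 - 16*y - 21; vanishes at y ∈ {-3}. (1, -3): f_x = 0, f = 0 — SINGULAR.
  x = 2: f_y(2, y) = -3*y**2 - 18*y - 27; vanishes at y ∈ {-3}. (2, -3): f_x = -8 ≠ 0.
  x = 3: f_y(3, y) = -3*y**2 - 20*y - 33; vanishes at y ∈ {-3}. (3, -3): f_x = -28 ≠ 0.
  x = 4: f_y(4, y) = -3*y**2 - 22*y - 39; vanishes at y ∈ {-3}. (4, -3): f_x = -60 ≠ 0.
Only singular point on the grid: (1, -3).
Classify: substitute x = 1 + u, y = -3 + v and expand: f = -2*u**3 - u**2 - u*v**2 - v**3 + v**2.
No constant or linear terms (consistent with a singular point). Quadratic part: -u**2 + v**2. Cubic part: -2*u**3 - u*v**2 - v**3.
The quadratic part v**2 - u**2 = (v − u)(v + u) splits into two distinct linear factors, so there are two distinct tangent lines y − -3 = ±(x − 1) — this is a node (ordinary double point).
Classification: node.


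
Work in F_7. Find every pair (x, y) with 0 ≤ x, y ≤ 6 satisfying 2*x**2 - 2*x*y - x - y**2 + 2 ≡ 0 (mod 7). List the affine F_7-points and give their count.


Affine F_7-points: {(0, 3), (0, 4), (1, 1), (1, 4), (4, 1), (4, 5), (5, 5), (5, 6)}; count = 8.

For each of the 49 pairs (x, y) ∈ F_7², evaluate f(x, y) mod 7. Record the zeros.
  x = 0: [0↦2, 1↦1, 2↦5, 3↦0, 4↦0, 5↦5, 6↦1]  zeros at y ∈ {3, 4}
  x = 1: [0↦3, 1↦0, 2↦2, 3↦2, 4↦0, 5↦3, 6↦4]  zeros at y ∈ {1, 4}
  x = 2: [0↦1, 1↦3, 2↦3, 3↦1, 4↦4, 5↦5, 6↦4]  zeros at y ∈ ∅
  x = 3: [0↦3, 1↦3, 2↦1, 3↦4, 4↦5, 5↦4, 6↦1]  zeros at y ∈ ∅
  x = 4: [0↦2, 1↦0, 2↦3, 3↦4, 4↦3, 5↦0, 6↦2]  zeros at y ∈ {1, 5}
  x = 5: [0↦5, 1↦1, 2↦2, 3↦1, 4↦5, 5↦0, 6↦0]  zeros at y ∈ {5, 6}
  x = 6: [0↦5, 1↦6, 2↦5, 3↦2, 4↦4, 5↦4, 6↦2]  zeros at y ∈ ∅
Collecting zeros: affine points = {(0, 3), (0, 4), (1, 1), (1, 4), (4, 1), (4, 5), (5, 5), (5, 6)}.
Total count |C(F_7)_aff| = 8.


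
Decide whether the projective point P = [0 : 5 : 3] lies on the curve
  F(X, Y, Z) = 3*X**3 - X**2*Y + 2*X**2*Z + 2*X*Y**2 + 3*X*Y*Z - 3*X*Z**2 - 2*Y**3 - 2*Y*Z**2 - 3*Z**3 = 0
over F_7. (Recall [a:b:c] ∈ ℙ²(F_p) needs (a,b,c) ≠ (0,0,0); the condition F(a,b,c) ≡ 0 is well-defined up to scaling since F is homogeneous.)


F(0,5,3) ≡ 6 (mod 7); P is NOT on the curve.

Evaluate F(0, 5, 3) term-by-term (mod 7).
  3*X**3 ↦ 3·0·1·1 = 0
  -X**2*Y ↦ -1·0·5·1 = 0
  2*X**2*Z ↦ 2·0·1·3 = 0
  2*X*Y**2 ↦ 2·0·25·1 = 0
  3*X*Y*Z ↦ 3·0·5·3 = 0
  -3*X*Z**2 ↦ -3·0·1·9 = 0
  -2*Y**3 ↦ -2·1·125·1 = -250
  -2*Y*Z**2 ↦ -2·1·5·9 = -90
  -3*Z**3 ↦ -3·1·1·27 = -81
Sum: F(0, 5, 3) = (0) + (0) + (0) + (0) + (0) + (0) + (-250) + (-90) + (-81) = -421.
Reducing mod 7: -421 ≡ 6 (mod 7).
Since F(a, b, c) ≡ 6 ≠ 0 (mod 7), P does NOT lie on the curve.


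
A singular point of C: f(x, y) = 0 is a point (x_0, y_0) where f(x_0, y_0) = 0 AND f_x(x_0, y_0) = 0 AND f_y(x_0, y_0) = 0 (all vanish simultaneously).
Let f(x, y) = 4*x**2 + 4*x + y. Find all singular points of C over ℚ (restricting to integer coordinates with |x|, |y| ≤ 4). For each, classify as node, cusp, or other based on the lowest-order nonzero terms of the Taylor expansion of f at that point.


No singular points in the scanned grid; C is smooth there.

Compute partial derivatives:
  f_x = 8*x + 4.
  f_y = 1.
f_y = 1 is a nonzero constant, so f_y never vanishes: no point (x, y) can satisfy f = f_x = f_y = 0. In particular no (x, y) ∈ {−4, ..., 4}² is singular; the curve is smooth.


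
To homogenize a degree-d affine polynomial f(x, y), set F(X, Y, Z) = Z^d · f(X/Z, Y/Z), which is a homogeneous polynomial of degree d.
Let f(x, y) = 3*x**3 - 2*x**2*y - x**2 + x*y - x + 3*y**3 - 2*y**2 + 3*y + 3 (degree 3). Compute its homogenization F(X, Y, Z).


F(X, Y, Z) = 3*X**3 - 2*X**2*Y - X**2*Z + X*Y*Z - X*Z**2 + 3*Y**3 - 2*Y**2*Z + 3*Y*Z**2 + 3*Z**3

deg(f) = 3.
Substitute x = X/Z, y = Y/Z into f, then multiply by Z^3.
  monomial 3·x^3·y^0 ↦ 3·X^3·Y^0·Z^0.
  monomial -2·x^2·y^1 ↦ -2·X^2·Y^1·Z^0.
  monomial -1·x^2·y^0 ↦ -1·X^2·Y^0·Z^1.
  monomial 1·x^1·y^1 ↦ 1·X^1·Y^1·Z^1.
  monomial -1·x^1·y^0 ↦ -1·X^1·Y^0·Z^2.
  monomial 3·x^0·y^3 ↦ 3·X^0·Y^3·Z^0.
  monomial -2·x^0·y^2 ↦ -2·X^0·Y^2·Z^1.
  monomial 3·x^0·y^1 ↦ 3·X^0·Y^1·Z^2.
  monomial 3·x^0·y^0 ↦ 3·X^0·Y^0·Z^3.
Collecting: F(X, Y, Z) = 3*X**3 - 2*X**2*Y - X**2*Z + X*Y*Z - X*Z**2 + 3*Y**3 - 2*Y**2*Z + 3*Y*Z**2 + 3*Z**3.


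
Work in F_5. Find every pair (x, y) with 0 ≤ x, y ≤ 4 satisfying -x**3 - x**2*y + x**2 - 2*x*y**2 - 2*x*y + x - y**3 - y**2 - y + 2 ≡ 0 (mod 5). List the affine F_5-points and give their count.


Affine F_5-points: {(1, 1), (1, 2), (1, 4), (2, 0), (2, 1), (2, 4), (4, 3), (4, 4)}; count = 8.

For each of the 25 pairs (x, y) ∈ F_5², evaluate f(x, y) mod 5. Record the zeros.
  x = 0: [0↦2, 1↦4, 2↦3, 3↦3, 4↦3]  zeros at y ∈ ∅
  x = 1: [0↦3, 1↦0, 2↦0, 3↦2, 4↦0]  zeros at y ∈ {1, 2, 4}
  x = 2: [0↦0, 1↦0, 2↦4, 3↦1, 4↦0]  zeros at y ∈ {0, 1, 4}
  x = 3: [0↦2, 1↦3, 2↦4, 3↦4, 4↦2]  zeros at y ∈ ∅
  x = 4: [0↦3, 1↦3, 2↦4, 3↦0, 4↦0]  zeros at y ∈ {3, 4}
Collecting zeros: affine points = {(1, 1), (1, 2), (1, 4), (2, 0), (2, 1), (2, 4), (4, 3), (4, 4)}.
Total count |C(F_5)_aff| = 8.


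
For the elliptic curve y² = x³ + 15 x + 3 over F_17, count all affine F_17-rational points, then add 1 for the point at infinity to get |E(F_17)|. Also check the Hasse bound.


Affine points = {(1, 6), (1, 11), (4, 5), (4, 12), (5, 4), (5, 13), (7, 3), (7, 14), (9, 0), (13, 7), (13, 10), (14, 4), (14, 13), (15, 4), (15, 13), (16, 2), (16, 15)}; affine count = 17; |E(F_17)| = 18.

Discriminant check: Δ ∝ 4a³ + 27b² = 4·15³ + 27·3² = 4·3375 + 27·9 ≡ 7 (mod 17). Nonzero ⇒ E is nonsingular.
For each x ∈ F_17, compute rhs = x³ + 15·x + 3 mod 17, then count y ∈ F_17 with y² ≡ rhs.
  x = 0: rhs = 3, matching y values: none (0 points).
  x = 1: rhs = 2, matching y values: 6, 11 (2 points).
  x = 2: rhs = 7, matching y values: none (0 points).
  x = 3: rhs = 7, matching y values: none (0 points).
  x = 4: rhs = 8, matching y values: 5, 12 (2 points).
  x = 5: rhs = 16, matching y values: 4, 13 (2 points).
  x = 6: rhs = 3, matching y values: none (0 points).
  x = 7: rhs = 9, matching y values: 3, 14 (2 points).
  x = 8: rhs = 6, matching y values: none (0 points).
  x = 9: rhs = 0, matching y values: 0 (1 points).
  x = 10: rhs = 14, matching y values: none (0 points).
  x = 11: rhs = 3, matching y values: none (0 points).
  x = 12: rhs = 7, matching y values: none (0 points).
  x = 13: rhs = 15, matching y values: 7, 10 (2 points).
  x = 14: rhs = 16, matching y values: 4, 13 (2 points).
  x = 15: rhs = 16, matching y values: 4, 13 (2 points).
  x = 16: rhs = 4, matching y values: 2, 15 (2 points).
Total affine count: 17.
Full point count |E(F_17)| = 17 + 1 = 18.
Hasse bound: |18 − (17+1)| = |0| = 0 ≤ 2√17 ≈ 8.2462 ✓.


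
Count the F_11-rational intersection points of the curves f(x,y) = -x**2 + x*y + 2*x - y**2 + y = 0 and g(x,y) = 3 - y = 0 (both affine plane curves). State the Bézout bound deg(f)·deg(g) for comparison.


Common zeros: {(2, 3), (3, 3)}; count = 2; Bézout bound = 2.

deg(f) = 2, deg(g) = 1, so Bézout bound = 2.
Scan x ∈ F_11. For each x, list the y ∈ F_11 with f(x, y) ≡ 0 and those with g(x, y) ≡ 0 (mod 11); the common zeros in that column are the intersection.
  x = 0: f ≡ 0 at y ∈ {0, 1}; g ≡ 0 at y ∈ {3}; common: ∅.
  x = 1: f ≡ 0 at y ∈ ∅; g ≡ 0 at y ∈ {3}; common: ∅.
  x = 2: f ≡ 0 at y ∈ {0, 3}; g ≡ 0 at y ∈ {3}; common: {3}.
  x = 3: f ≡ 0 at y ∈ {1, 3}; g ≡ 0 at y ∈ {3}; common: {3}.
  x = 4: f ≡ 0 at y ∈ {7, 9}; g ≡ 0 at y ∈ {3}; common: ∅.
  x = 5: f ≡ 0 at y ∈ {7, 10}; g ≡ 0 at y ∈ {3}; common: ∅.
  x = 6: f ≡ 0 at y ∈ ∅; g ≡ 0 at y ∈ {3}; common: ∅.
  x = 7: f ≡ 0 at y ∈ {9, 10}; g ≡ 0 at y ∈ {3}; common: ∅.
  x = 8: f ≡ 0 at y ∈ ∅; g ≡ 0 at y ∈ {3}; common: ∅.
  x = 9: f ≡ 0 at y ∈ ∅; g ≡ 0 at y ∈ {3}; common: ∅.
  x = 10: f ≡ 0 at y ∈ ∅; g ≡ 0 at y ∈ {3}; common: ∅.
Collecting: common zeros = {(2, 3), (3, 3)}, so the count is 2.
Comparison with the Bézout bound: 2 ≤ 2 = deg(f)·deg(g), as expected for curves with no common component (the bound is attained).


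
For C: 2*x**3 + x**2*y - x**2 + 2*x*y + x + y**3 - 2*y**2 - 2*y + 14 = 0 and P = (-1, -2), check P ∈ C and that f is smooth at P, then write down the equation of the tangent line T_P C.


Tangent line at P: 9*x + 17*y + 43 = 0.

Step 1: f(-1, -2) = 0, so P lies on C.
Step 2: partial derivatives
  f_x(x, y) = 6*x**2 + 2*x*y - 2*x + 2*y + 1, f_y(x, y) = x**2 + 2*x + 3*y**2 - 4*y - 2.
  f_x(P) = 9, f_y(P) = 17 (gradient nonzero, so P is smooth).
Step 3: tangent line at P: 9·(x − -1) + 17·(y − -2) = 0.
Expanding: 9*x + 17*y + 43 = 0.


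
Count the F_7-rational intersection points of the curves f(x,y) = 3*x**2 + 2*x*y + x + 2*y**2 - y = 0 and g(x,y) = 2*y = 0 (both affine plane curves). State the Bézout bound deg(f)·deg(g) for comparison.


Common zeros: {(0, 0), (2, 0)}; count = 2; Bézout bound = 2.

deg(f) = 2, deg(g) = 1, so Bézout bound = 2.
Scan x ∈ F_7. For each x, list the y ∈ F_7 with f(x, y) ≡ 0 and those with g(x, y) ≡ 0 (mod 7); the common zeros in that column are the intersection.
  x = 0: f ≡ 0 at y ∈ {0, 4}; g ≡ 0 at y ∈ {0}; common: {0}.
  x = 1: f ≡ 0 at y ∈ {1, 2}; g ≡ 0 at y ∈ {0}; common: ∅.
  x = 2: f ≡ 0 at y ∈ {0, 2}; g ≡ 0 at y ∈ {0}; common: {0}.
  x = 3: f ≡ 0 at y ∈ {3, 5}; g ≡ 0 at y ∈ {0}; common: ∅.
  x = 4: f ≡ 0 at y ∈ {3, 4}; g ≡ 0 at y ∈ {0}; common: ∅.
  x = 5: f ≡ 0 at y ∈ {1, 5}; g ≡ 0 at y ∈ {0}; common: ∅.
  x = 6: f ≡ 0 at y ∈ {6}; g ≡ 0 at y ∈ {0}; common: ∅.
Collecting: common zeros = {(0, 0), (2, 0)}, so the count is 2.
Comparison with the Bézout bound: 2 ≤ 2 = deg(f)·deg(g), as expected for curves with no common component (the bound is attained).
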